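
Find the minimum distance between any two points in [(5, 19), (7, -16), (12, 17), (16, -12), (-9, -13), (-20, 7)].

Computing all pairwise distances among 6 points:

d((5, 19), (7, -16)) = 35.0571
d((5, 19), (12, 17)) = 7.2801 <-- minimum
d((5, 19), (16, -12)) = 32.8938
d((5, 19), (-9, -13)) = 34.9285
d((5, 19), (-20, 7)) = 27.7308
d((7, -16), (12, 17)) = 33.3766
d((7, -16), (16, -12)) = 9.8489
d((7, -16), (-9, -13)) = 16.2788
d((7, -16), (-20, 7)) = 35.4683
d((12, 17), (16, -12)) = 29.2746
d((12, 17), (-9, -13)) = 36.6197
d((12, 17), (-20, 7)) = 33.5261
d((16, -12), (-9, -13)) = 25.02
d((16, -12), (-20, 7)) = 40.7063
d((-9, -13), (-20, 7)) = 22.8254

Closest pair: (5, 19) and (12, 17) with distance 7.2801

The closest pair is (5, 19) and (12, 17) with Euclidean distance 7.2801. For 6 points, brute-force pairwise comparison is shown above. For large n, the divide-and-conquer algorithm (sort by x, recurse on halves, check the dividing strip) achieves O(n log n).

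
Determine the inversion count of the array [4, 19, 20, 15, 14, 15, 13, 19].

Finding inversions in [4, 19, 20, 15, 14, 15, 13, 19]:

(1, 3): arr[1]=19 > arr[3]=15
(1, 4): arr[1]=19 > arr[4]=14
(1, 5): arr[1]=19 > arr[5]=15
(1, 6): arr[1]=19 > arr[6]=13
(2, 3): arr[2]=20 > arr[3]=15
(2, 4): arr[2]=20 > arr[4]=14
(2, 5): arr[2]=20 > arr[5]=15
(2, 6): arr[2]=20 > arr[6]=13
(2, 7): arr[2]=20 > arr[7]=19
(3, 4): arr[3]=15 > arr[4]=14
(3, 6): arr[3]=15 > arr[6]=13
(4, 6): arr[4]=14 > arr[6]=13
(5, 6): arr[5]=15 > arr[6]=13

Total inversions: 13

The array has 13 inversion(s): (1,3), (1,4), (1,5), (1,6), (2,3), (2,4), (2,5), (2,6), (2,7), (3,4), (3,6), (4,6), (5,6). Each pair (i,j) satisfies i < j and arr[i] > arr[j].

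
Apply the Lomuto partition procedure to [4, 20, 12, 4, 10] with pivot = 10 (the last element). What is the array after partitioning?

Lomuto partition with pivot = 10:

Initial array: [4, 20, 12, 4, 10]

arr[0]=4 <= 10: swap with position 0, array becomes [4, 20, 12, 4, 10]
arr[1]=20 > 10: no swap
arr[2]=12 > 10: no swap
arr[3]=4 <= 10: swap with position 1, array becomes [4, 4, 12, 20, 10]

Place pivot at position 2: [4, 4, 10, 20, 12]
Pivot position: 2

After partitioning with pivot 10, the array becomes [4, 4, 10, 20, 12]. The pivot is placed at index 2. All elements to the left of the pivot are <= 10, and all elements to the right are > 10.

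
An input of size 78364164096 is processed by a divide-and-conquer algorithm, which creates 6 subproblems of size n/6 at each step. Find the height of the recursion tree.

For divide and conquer with division factor 6:

Problem sizes at each level:
Level 0: 78364164096
Level 1: 13060694016
Level 2: 2176782336
Level 3: 362797056
Level 4: 60466176
Level 5: 10077696
Level 6: 1679616
Level 7: 279936
Level 8: 46656
Level 9: 7776
Level 10: 1296
Level 11: 216
Level 12: 36
Level 13: 6
Level 14: 1

The root is level 0 and the size-1 base case is level 14 (the tree spans levels 0 through 14, i.e. 15 levels counting the root), so the depth is the number of divisions: log_6(78364164096) = 14

The recursion tree depth is log_6(78364164096) = 14. At each level, the problem size is divided by 6, so it takes 14 divisions to reduce to a base case of size 1. The algorithm makes 6 recursive calls at each level.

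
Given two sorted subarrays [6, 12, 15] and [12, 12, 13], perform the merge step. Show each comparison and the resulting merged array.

Merging process:

Compare 6 vs 12: take 6 from left. Merged: [6]
Compare 12 vs 12: take 12 from left. Merged: [6, 12]
Compare 15 vs 12: take 12 from right. Merged: [6, 12, 12]
Compare 15 vs 12: take 12 from right. Merged: [6, 12, 12, 12]
Compare 15 vs 13: take 13 from right. Merged: [6, 12, 12, 12, 13]
Append remaining from left: [15]. Merged: [6, 12, 12, 12, 13, 15]

Final merged array: [6, 12, 12, 12, 13, 15]
Total comparisons: 5

The merged array is [6, 12, 12, 12, 13, 15], requiring 5 comparisons. The merge step runs in O(n) time where n is the total number of elements.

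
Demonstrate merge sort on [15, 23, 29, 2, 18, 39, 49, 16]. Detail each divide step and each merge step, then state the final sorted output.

Merge sort trace:

Split: [15, 23, 29, 2, 18, 39, 49, 16] -> [15, 23, 29, 2] and [18, 39, 49, 16]
  Split: [15, 23, 29, 2] -> [15, 23] and [29, 2]
    Split: [15, 23] -> [15] and [23]
    Merge: [15] + [23] -> [15, 23]
    Split: [29, 2] -> [29] and [2]
    Merge: [29] + [2] -> [2, 29]
  Merge: [15, 23] + [2, 29] -> [2, 15, 23, 29]
  Split: [18, 39, 49, 16] -> [18, 39] and [49, 16]
    Split: [18, 39] -> [18] and [39]
    Merge: [18] + [39] -> [18, 39]
    Split: [49, 16] -> [49] and [16]
    Merge: [49] + [16] -> [16, 49]
  Merge: [18, 39] + [16, 49] -> [16, 18, 39, 49]
Merge: [2, 15, 23, 29] + [16, 18, 39, 49] -> [2, 15, 16, 18, 23, 29, 39, 49]

Final sorted array: [2, 15, 16, 18, 23, 29, 39, 49]

The merge sort proceeds by recursively splitting the array and merging sorted halves.
After all merges, the sorted array is [2, 15, 16, 18, 23, 29, 39, 49].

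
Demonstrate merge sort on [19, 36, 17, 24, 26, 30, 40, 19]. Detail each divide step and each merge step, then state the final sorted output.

Merge sort trace:

Split: [19, 36, 17, 24, 26, 30, 40, 19] -> [19, 36, 17, 24] and [26, 30, 40, 19]
  Split: [19, 36, 17, 24] -> [19, 36] and [17, 24]
    Split: [19, 36] -> [19] and [36]
    Merge: [19] + [36] -> [19, 36]
    Split: [17, 24] -> [17] and [24]
    Merge: [17] + [24] -> [17, 24]
  Merge: [19, 36] + [17, 24] -> [17, 19, 24, 36]
  Split: [26, 30, 40, 19] -> [26, 30] and [40, 19]
    Split: [26, 30] -> [26] and [30]
    Merge: [26] + [30] -> [26, 30]
    Split: [40, 19] -> [40] and [19]
    Merge: [40] + [19] -> [19, 40]
  Merge: [26, 30] + [19, 40] -> [19, 26, 30, 40]
Merge: [17, 19, 24, 36] + [19, 26, 30, 40] -> [17, 19, 19, 24, 26, 30, 36, 40]

Final sorted array: [17, 19, 19, 24, 26, 30, 36, 40]

The merge sort proceeds by recursively splitting the array and merging sorted halves.
After all merges, the sorted array is [17, 19, 19, 24, 26, 30, 36, 40].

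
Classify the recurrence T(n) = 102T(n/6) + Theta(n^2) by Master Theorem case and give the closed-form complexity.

Master Theorem for T(n) = 102T(n/6) + O(n^2):

a = 102, b = 6, c = 2
log_b(a) = log_6(102) = 2.5812

Case 1: c = 2 < log_6(102) = 2.5812
T(n) = O(n^(log_6 102))

For T(n) = 102T(n/6) + O(n^2): log_6(102) = 2.5812. This is Case 1 of the Master Theorem (c < log_b(a), work dominated by leaves), giving O(n^(log_6 102)).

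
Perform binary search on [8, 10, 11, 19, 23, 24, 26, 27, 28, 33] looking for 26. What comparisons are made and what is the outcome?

Binary search for 26 in [8, 10, 11, 19, 23, 24, 26, 27, 28, 33]:

lo=0, hi=9, mid=4, arr[mid]=23 -> 23 < 26, search right half
lo=5, hi=9, mid=7, arr[mid]=27 -> 27 > 26, search left half
lo=5, hi=6, mid=5, arr[mid]=24 -> 24 < 26, search right half
lo=6, hi=6, mid=6, arr[mid]=26 -> Found target at index 6!

Binary search finds 26 at index 6 after 4 comparisons. The search repeatedly halves the search space by comparing with the middle element.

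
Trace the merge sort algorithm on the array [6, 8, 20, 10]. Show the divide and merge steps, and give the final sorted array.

Merge sort trace:

Split: [6, 8, 20, 10] -> [6, 8] and [20, 10]
  Split: [6, 8] -> [6] and [8]
  Merge: [6] + [8] -> [6, 8]
  Split: [20, 10] -> [20] and [10]
  Merge: [20] + [10] -> [10, 20]
Merge: [6, 8] + [10, 20] -> [6, 8, 10, 20]

Final sorted array: [6, 8, 10, 20]

The merge sort proceeds by recursively splitting the array and merging sorted halves.
After all merges, the sorted array is [6, 8, 10, 20].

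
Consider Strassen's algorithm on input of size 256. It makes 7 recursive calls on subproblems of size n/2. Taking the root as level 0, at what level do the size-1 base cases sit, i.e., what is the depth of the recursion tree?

For divide and conquer with division factor 2:

Problem sizes at each level:
Level 0: 256
Level 1: 128
Level 2: 64
Level 3: 32
Level 4: 16
Level 5: 8
Level 6: 4
Level 7: 2
Level 8: 1

The root is level 0 and the size-1 base case is level 8 (the tree spans levels 0 through 8, i.e. 9 levels counting the root), so the depth is the number of divisions: log_2(256) = 8

The recursion tree depth is log_2(256) = 8. At each level, the problem size is divided by 2, so it takes 8 divisions to reduce to a base case of size 1. The algorithm makes 7 recursive calls at each level.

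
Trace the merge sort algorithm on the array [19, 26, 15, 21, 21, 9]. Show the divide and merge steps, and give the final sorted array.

Merge sort trace:

Split: [19, 26, 15, 21, 21, 9] -> [19, 26, 15] and [21, 21, 9]
  Split: [19, 26, 15] -> [19] and [26, 15]
    Split: [26, 15] -> [26] and [15]
    Merge: [26] + [15] -> [15, 26]
  Merge: [19] + [15, 26] -> [15, 19, 26]
  Split: [21, 21, 9] -> [21] and [21, 9]
    Split: [21, 9] -> [21] and [9]
    Merge: [21] + [9] -> [9, 21]
  Merge: [21] + [9, 21] -> [9, 21, 21]
Merge: [15, 19, 26] + [9, 21, 21] -> [9, 15, 19, 21, 21, 26]

Final sorted array: [9, 15, 19, 21, 21, 26]

The merge sort proceeds by recursively splitting the array and merging sorted halves.
After all merges, the sorted array is [9, 15, 19, 21, 21, 26].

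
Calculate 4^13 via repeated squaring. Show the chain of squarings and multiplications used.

Computing 4^13 by squaring (build up from 4^1; each line after the first costs one multiplication):

4^1 = 4
4^2 = (4^1)^2 = 4^2 = 16
4^3 = 4 * 4^2 = 4 * 16 = 64
4^6 = (4^3)^2 = 64^2 = 4096
4^12 = (4^6)^2 = 4096^2 = 16777216
4^13 = 4 * 4^12 = 4 * 16777216 = 67108864

Result: 67108864
Multiplications needed: 5 (5 lines after 4^1)

4^13 = 67108864. Using exponentiation by squaring, this requires 5 multiplications. The key idea: if the exponent is even, square the half-power; if odd, multiply by the base once.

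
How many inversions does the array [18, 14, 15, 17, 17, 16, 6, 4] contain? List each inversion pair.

Finding inversions in [18, 14, 15, 17, 17, 16, 6, 4]:

(0, 1): arr[0]=18 > arr[1]=14
(0, 2): arr[0]=18 > arr[2]=15
(0, 3): arr[0]=18 > arr[3]=17
(0, 4): arr[0]=18 > arr[4]=17
(0, 5): arr[0]=18 > arr[5]=16
(0, 6): arr[0]=18 > arr[6]=6
(0, 7): arr[0]=18 > arr[7]=4
(1, 6): arr[1]=14 > arr[6]=6
(1, 7): arr[1]=14 > arr[7]=4
(2, 6): arr[2]=15 > arr[6]=6
(2, 7): arr[2]=15 > arr[7]=4
(3, 5): arr[3]=17 > arr[5]=16
(3, 6): arr[3]=17 > arr[6]=6
(3, 7): arr[3]=17 > arr[7]=4
(4, 5): arr[4]=17 > arr[5]=16
(4, 6): arr[4]=17 > arr[6]=6
(4, 7): arr[4]=17 > arr[7]=4
(5, 6): arr[5]=16 > arr[6]=6
(5, 7): arr[5]=16 > arr[7]=4
(6, 7): arr[6]=6 > arr[7]=4

Total inversions: 20

The array has 20 inversion(s): (0,1), (0,2), (0,3), (0,4), (0,5), (0,6), (0,7), (1,6), (1,7), (2,6), (2,7), (3,5), (3,6), (3,7), (4,5), (4,6), (4,7), (5,6), (5,7), (6,7). Each pair (i,j) satisfies i < j and arr[i] > arr[j].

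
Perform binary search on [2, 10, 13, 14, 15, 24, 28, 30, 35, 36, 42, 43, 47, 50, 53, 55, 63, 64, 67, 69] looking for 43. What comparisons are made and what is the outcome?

Binary search for 43 in [2, 10, 13, 14, 15, 24, 28, 30, 35, 36, 42, 43, 47, 50, 53, 55, 63, 64, 67, 69]:

lo=0, hi=19, mid=9, arr[mid]=36 -> 36 < 43, search right half
lo=10, hi=19, mid=14, arr[mid]=53 -> 53 > 43, search left half
lo=10, hi=13, mid=11, arr[mid]=43 -> Found target at index 11!

Binary search finds 43 at index 11 after 3 comparisons. The search repeatedly halves the search space by comparing with the middle element.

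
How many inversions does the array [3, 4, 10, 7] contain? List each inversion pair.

Finding inversions in [3, 4, 10, 7]:

(2, 3): arr[2]=10 > arr[3]=7

Total inversions: 1

The array has 1 inversion(s): (2,3). Each pair (i,j) satisfies i < j and arr[i] > arr[j].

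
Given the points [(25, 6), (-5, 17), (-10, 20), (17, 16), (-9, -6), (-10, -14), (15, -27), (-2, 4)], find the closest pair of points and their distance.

Computing all pairwise distances among 8 points:

d((25, 6), (-5, 17)) = 31.9531
d((25, 6), (-10, 20)) = 37.6962
d((25, 6), (17, 16)) = 12.8062
d((25, 6), (-9, -6)) = 36.0555
d((25, 6), (-10, -14)) = 40.3113
d((25, 6), (15, -27)) = 34.4819
d((25, 6), (-2, 4)) = 27.074
d((-5, 17), (-10, 20)) = 5.831 <-- minimum
d((-5, 17), (17, 16)) = 22.0227
d((-5, 17), (-9, -6)) = 23.3452
d((-5, 17), (-10, -14)) = 31.4006
d((-5, 17), (15, -27)) = 48.3322
d((-5, 17), (-2, 4)) = 13.3417
d((-10, 20), (17, 16)) = 27.2947
d((-10, 20), (-9, -6)) = 26.0192
d((-10, 20), (-10, -14)) = 34.0
d((-10, 20), (15, -27)) = 53.2353
d((-10, 20), (-2, 4)) = 17.8885
d((17, 16), (-9, -6)) = 34.0588
d((17, 16), (-10, -14)) = 40.3609
d((17, 16), (15, -27)) = 43.0465
d((17, 16), (-2, 4)) = 22.4722
d((-9, -6), (-10, -14)) = 8.0623
d((-9, -6), (15, -27)) = 31.8904
d((-9, -6), (-2, 4)) = 12.2066
d((-10, -14), (15, -27)) = 28.178
d((-10, -14), (-2, 4)) = 19.6977
d((15, -27), (-2, 4)) = 35.3553

Closest pair: (-5, 17) and (-10, 20) with distance 5.831

The closest pair is (-5, 17) and (-10, 20) with Euclidean distance 5.831. For 8 points, brute-force pairwise comparison is shown above. For large n, the divide-and-conquer algorithm (sort by x, recurse on halves, check the dividing strip) achieves O(n log n).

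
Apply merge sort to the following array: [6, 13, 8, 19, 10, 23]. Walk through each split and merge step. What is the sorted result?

Merge sort trace:

Split: [6, 13, 8, 19, 10, 23] -> [6, 13, 8] and [19, 10, 23]
  Split: [6, 13, 8] -> [6] and [13, 8]
    Split: [13, 8] -> [13] and [8]
    Merge: [13] + [8] -> [8, 13]
  Merge: [6] + [8, 13] -> [6, 8, 13]
  Split: [19, 10, 23] -> [19] and [10, 23]
    Split: [10, 23] -> [10] and [23]
    Merge: [10] + [23] -> [10, 23]
  Merge: [19] + [10, 23] -> [10, 19, 23]
Merge: [6, 8, 13] + [10, 19, 23] -> [6, 8, 10, 13, 19, 23]

Final sorted array: [6, 8, 10, 13, 19, 23]

The merge sort proceeds by recursively splitting the array and merging sorted halves.
After all merges, the sorted array is [6, 8, 10, 13, 19, 23].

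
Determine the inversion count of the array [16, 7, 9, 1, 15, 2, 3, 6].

Finding inversions in [16, 7, 9, 1, 15, 2, 3, 6]:

(0, 1): arr[0]=16 > arr[1]=7
(0, 2): arr[0]=16 > arr[2]=9
(0, 3): arr[0]=16 > arr[3]=1
(0, 4): arr[0]=16 > arr[4]=15
(0, 5): arr[0]=16 > arr[5]=2
(0, 6): arr[0]=16 > arr[6]=3
(0, 7): arr[0]=16 > arr[7]=6
(1, 3): arr[1]=7 > arr[3]=1
(1, 5): arr[1]=7 > arr[5]=2
(1, 6): arr[1]=7 > arr[6]=3
(1, 7): arr[1]=7 > arr[7]=6
(2, 3): arr[2]=9 > arr[3]=1
(2, 5): arr[2]=9 > arr[5]=2
(2, 6): arr[2]=9 > arr[6]=3
(2, 7): arr[2]=9 > arr[7]=6
(4, 5): arr[4]=15 > arr[5]=2
(4, 6): arr[4]=15 > arr[6]=3
(4, 7): arr[4]=15 > arr[7]=6

Total inversions: 18

The array has 18 inversion(s): (0,1), (0,2), (0,3), (0,4), (0,5), (0,6), (0,7), (1,3), (1,5), (1,6), (1,7), (2,3), (2,5), (2,6), (2,7), (4,5), (4,6), (4,7). Each pair (i,j) satisfies i < j and arr[i] > arr[j].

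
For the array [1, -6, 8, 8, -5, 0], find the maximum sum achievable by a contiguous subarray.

Using Kadane's algorithm on [1, -6, 8, 8, -5, 0]:

Scanning through the array:
Position 1 (value -6): max_ending_here = -5, max_so_far = 1
Position 2 (value 8): max_ending_here = 8, max_so_far = 8
Position 3 (value 8): max_ending_here = 16, max_so_far = 16
Position 4 (value -5): max_ending_here = 11, max_so_far = 16
Position 5 (value 0): max_ending_here = 11, max_so_far = 16

Maximum subarray: [8, 8]
Maximum sum: 16

The maximum subarray is [8, 8] with sum 16. This subarray runs from index 2 to index 3.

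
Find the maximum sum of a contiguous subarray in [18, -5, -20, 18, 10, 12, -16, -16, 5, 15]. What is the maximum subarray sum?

Using Kadane's algorithm on [18, -5, -20, 18, 10, 12, -16, -16, 5, 15]:

Scanning through the array:
Position 1 (value -5): max_ending_here = 13, max_so_far = 18
Position 2 (value -20): max_ending_here = -7, max_so_far = 18
Position 3 (value 18): max_ending_here = 18, max_so_far = 18
Position 4 (value 10): max_ending_here = 28, max_so_far = 28
Position 5 (value 12): max_ending_here = 40, max_so_far = 40
Position 6 (value -16): max_ending_here = 24, max_so_far = 40
Position 7 (value -16): max_ending_here = 8, max_so_far = 40
Position 8 (value 5): max_ending_here = 13, max_so_far = 40
Position 9 (value 15): max_ending_here = 28, max_so_far = 40

Maximum subarray: [18, 10, 12]
Maximum sum: 40

The maximum subarray is [18, 10, 12] with sum 40. This subarray runs from index 3 to index 5.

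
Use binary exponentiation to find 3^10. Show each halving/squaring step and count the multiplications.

Computing 3^10 by squaring (build up from 3^1; each line after the first costs one multiplication):

3^1 = 3
3^2 = (3^1)^2 = 3^2 = 9
3^4 = (3^2)^2 = 9^2 = 81
3^5 = 3 * 3^4 = 3 * 81 = 243
3^10 = (3^5)^2 = 243^2 = 59049

Result: 59049
Multiplications needed: 4 (4 lines after 3^1)

3^10 = 59049. Using exponentiation by squaring, this requires 4 multiplications. The key idea: if the exponent is even, square the half-power; if odd, multiply by the base once.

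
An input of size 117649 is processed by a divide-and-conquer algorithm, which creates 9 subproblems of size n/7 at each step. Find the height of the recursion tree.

For divide and conquer with division factor 7:

Problem sizes at each level:
Level 0: 117649
Level 1: 16807
Level 2: 2401
Level 3: 343
Level 4: 49
Level 5: 7
Level 6: 1

The root is level 0 and the size-1 base case is level 6 (the tree spans levels 0 through 6, i.e. 7 levels counting the root), so the depth is the number of divisions: log_7(117649) = 6

The recursion tree depth is log_7(117649) = 6. At each level, the problem size is divided by 7, so it takes 6 divisions to reduce to a base case of size 1. The algorithm makes 9 recursive calls at each level.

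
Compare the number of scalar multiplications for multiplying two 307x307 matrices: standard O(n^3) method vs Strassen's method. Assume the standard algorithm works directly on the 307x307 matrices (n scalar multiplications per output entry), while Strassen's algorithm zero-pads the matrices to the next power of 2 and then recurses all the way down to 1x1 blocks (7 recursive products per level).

Matrix multiplication for 307x307 matrices:

Strassen's algorithm requires power-of-2 dimensions. Pad 307x307 to 512x512 (next power of 2).

Standard algorithm: 307^3 = 28934443 multiplications
Strassen's algorithm: 7^(log2(512)) = 7^9 = 40353607 multiplications
Difference: 28934443 - 40353607 = -11419164 (Strassen uses MORE here due to padding overhead — for small or just-over-power-of-2 n, padding can outweigh the per-level savings)

Standard: 28934443 multiplications (307^3). Strassen: 40353607 multiplications (7^9, after padding to 512x512). Strassen reduces 8 recursive multiplications to 7 at each level.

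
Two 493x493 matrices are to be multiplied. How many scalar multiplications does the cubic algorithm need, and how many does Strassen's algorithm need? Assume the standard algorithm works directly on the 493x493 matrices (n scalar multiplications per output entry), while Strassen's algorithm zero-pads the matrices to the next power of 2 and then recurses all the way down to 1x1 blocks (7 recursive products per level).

Matrix multiplication for 493x493 matrices:

Strassen's algorithm requires power-of-2 dimensions. Pad 493x493 to 512x512 (next power of 2).

Standard algorithm: 493^3 = 119823157 multiplications
Strassen's algorithm: 7^(log2(512)) = 7^9 = 40353607 multiplications
Savings: 119823157 - 40353607 = 79469550 multiplications

Standard: 119823157 multiplications (493^3). Strassen: 40353607 multiplications (7^9, after padding to 512x512). Strassen reduces 8 recursive multiplications to 7 at each level.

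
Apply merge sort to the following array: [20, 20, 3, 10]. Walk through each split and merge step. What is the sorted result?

Merge sort trace:

Split: [20, 20, 3, 10] -> [20, 20] and [3, 10]
  Split: [20, 20] -> [20] and [20]
  Merge: [20] + [20] -> [20, 20]
  Split: [3, 10] -> [3] and [10]
  Merge: [3] + [10] -> [3, 10]
Merge: [20, 20] + [3, 10] -> [3, 10, 20, 20]

Final sorted array: [3, 10, 20, 20]

The merge sort proceeds by recursively splitting the array and merging sorted halves.
After all merges, the sorted array is [3, 10, 20, 20].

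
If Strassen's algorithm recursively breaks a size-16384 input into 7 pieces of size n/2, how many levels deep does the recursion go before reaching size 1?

For divide and conquer with division factor 2:

Problem sizes at each level:
Level 0: 16384
Level 1: 8192
Level 2: 4096
Level 3: 2048
Level 4: 1024
Level 5: 512
Level 6: 256
Level 7: 128
Level 8: 64
Level 9: 32
Level 10: 16
Level 11: 8
Level 12: 4
Level 13: 2
Level 14: 1

The root is level 0 and the size-1 base case is level 14 (the tree spans levels 0 through 14, i.e. 15 levels counting the root), so the depth is the number of divisions: log_2(16384) = 14

The recursion tree depth is log_2(16384) = 14. At each level, the problem size is divided by 2, so it takes 14 divisions to reduce to a base case of size 1. The algorithm makes 7 recursive calls at each level.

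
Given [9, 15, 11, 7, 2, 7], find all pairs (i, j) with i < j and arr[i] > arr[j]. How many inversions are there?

Finding inversions in [9, 15, 11, 7, 2, 7]:

(0, 3): arr[0]=9 > arr[3]=7
(0, 4): arr[0]=9 > arr[4]=2
(0, 5): arr[0]=9 > arr[5]=7
(1, 2): arr[1]=15 > arr[2]=11
(1, 3): arr[1]=15 > arr[3]=7
(1, 4): arr[1]=15 > arr[4]=2
(1, 5): arr[1]=15 > arr[5]=7
(2, 3): arr[2]=11 > arr[3]=7
(2, 4): arr[2]=11 > arr[4]=2
(2, 5): arr[2]=11 > arr[5]=7
(3, 4): arr[3]=7 > arr[4]=2

Total inversions: 11

The array has 11 inversion(s): (0,3), (0,4), (0,5), (1,2), (1,3), (1,4), (1,5), (2,3), (2,4), (2,5), (3,4). Each pair (i,j) satisfies i < j and arr[i] > arr[j].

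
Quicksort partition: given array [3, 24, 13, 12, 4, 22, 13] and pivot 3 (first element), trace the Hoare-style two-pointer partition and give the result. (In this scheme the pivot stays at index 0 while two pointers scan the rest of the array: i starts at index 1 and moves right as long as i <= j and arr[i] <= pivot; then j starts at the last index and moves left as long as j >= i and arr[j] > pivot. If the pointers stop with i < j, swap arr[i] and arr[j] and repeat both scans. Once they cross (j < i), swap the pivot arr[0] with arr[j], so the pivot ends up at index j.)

Hoare-style two-pointer partition with pivot = 3:

Initial array: [3, 24, 13, 12, 4, 22, 13]

Pointers start at i = 1, j = 6.
i ends at 1, j ends at 0: the pointers have crossed (j < i), so scanning stops.

j = 0, so swapping arr[0] with arr[j] leaves the pivot at position 0: [3, 24, 13, 12, 4, 22, 13]
Pivot position: 0

After partitioning with pivot 3, the array becomes [3, 24, 13, 12, 4, 22, 13]. The pivot is placed at index 0. All elements to the left of the pivot are <= 3, and all elements to the right are > 3.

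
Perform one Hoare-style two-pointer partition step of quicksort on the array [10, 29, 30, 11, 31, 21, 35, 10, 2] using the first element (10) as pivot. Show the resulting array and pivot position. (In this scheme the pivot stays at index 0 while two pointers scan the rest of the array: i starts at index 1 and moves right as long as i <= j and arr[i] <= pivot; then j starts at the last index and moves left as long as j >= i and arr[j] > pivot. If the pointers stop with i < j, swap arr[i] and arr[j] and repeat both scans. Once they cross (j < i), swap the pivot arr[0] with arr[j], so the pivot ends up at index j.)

Hoare-style two-pointer partition with pivot = 10:

Initial array: [10, 29, 30, 11, 31, 21, 35, 10, 2]

Pointers start at i = 1, j = 8.
i stops at index 1 (arr[1]=29 > 10), j stops at index 8 (arr[8]=2 <= 10): swap arr[1] and arr[8], array becomes [10, 2, 30, 11, 31, 21, 35, 10, 29]
i stops at index 2 (arr[2]=30 > 10), j stops at index 7 (arr[7]=10 <= 10): swap arr[2] and arr[7], array becomes [10, 2, 10, 11, 31, 21, 35, 30, 29]
i ends at 3, j ends at 2: the pointers have crossed (j < i), so scanning stops.

Swap pivot arr[0] with arr[2] to place pivot at position 2: [10, 2, 10, 11, 31, 21, 35, 30, 29]
Pivot position: 2

After partitioning with pivot 10, the array becomes [10, 2, 10, 11, 31, 21, 35, 30, 29]. The pivot is placed at index 2. All elements to the left of the pivot are <= 10, and all elements to the right are > 10.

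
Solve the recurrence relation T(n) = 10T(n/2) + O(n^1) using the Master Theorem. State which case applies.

Master Theorem for T(n) = 10T(n/2) + O(n^1):

a = 10, b = 2, c = 1
log_b(a) = log_2(10) = 3.3219

Case 1: c = 1 < log_2(10) = 3.3219
T(n) = O(n^(log_2 10))

For T(n) = 10T(n/2) + O(n^1): log_2(10) = 3.3219. This is Case 1 of the Master Theorem (c < log_b(a), work dominated by leaves), giving O(n^(log_2 10)).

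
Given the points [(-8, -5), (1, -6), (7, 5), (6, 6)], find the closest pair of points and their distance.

Computing all pairwise distances among 4 points:

d((-8, -5), (1, -6)) = 9.0554
d((-8, -5), (7, 5)) = 18.0278
d((-8, -5), (6, 6)) = 17.8045
d((1, -6), (7, 5)) = 12.53
d((1, -6), (6, 6)) = 13.0
d((7, 5), (6, 6)) = 1.4142 <-- minimum

Closest pair: (7, 5) and (6, 6) with distance 1.4142

The closest pair is (7, 5) and (6, 6) with Euclidean distance 1.4142. For 4 points, brute-force pairwise comparison is shown above. For large n, the divide-and-conquer algorithm (sort by x, recurse on halves, check the dividing strip) achieves O(n log n).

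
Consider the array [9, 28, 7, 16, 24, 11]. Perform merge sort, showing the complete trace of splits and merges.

Merge sort trace:

Split: [9, 28, 7, 16, 24, 11] -> [9, 28, 7] and [16, 24, 11]
  Split: [9, 28, 7] -> [9] and [28, 7]
    Split: [28, 7] -> [28] and [7]
    Merge: [28] + [7] -> [7, 28]
  Merge: [9] + [7, 28] -> [7, 9, 28]
  Split: [16, 24, 11] -> [16] and [24, 11]
    Split: [24, 11] -> [24] and [11]
    Merge: [24] + [11] -> [11, 24]
  Merge: [16] + [11, 24] -> [11, 16, 24]
Merge: [7, 9, 28] + [11, 16, 24] -> [7, 9, 11, 16, 24, 28]

Final sorted array: [7, 9, 11, 16, 24, 28]

The merge sort proceeds by recursively splitting the array and merging sorted halves.
After all merges, the sorted array is [7, 9, 11, 16, 24, 28].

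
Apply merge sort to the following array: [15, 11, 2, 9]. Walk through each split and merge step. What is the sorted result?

Merge sort trace:

Split: [15, 11, 2, 9] -> [15, 11] and [2, 9]
  Split: [15, 11] -> [15] and [11]
  Merge: [15] + [11] -> [11, 15]
  Split: [2, 9] -> [2] and [9]
  Merge: [2] + [9] -> [2, 9]
Merge: [11, 15] + [2, 9] -> [2, 9, 11, 15]

Final sorted array: [2, 9, 11, 15]

The merge sort proceeds by recursively splitting the array and merging sorted halves.
After all merges, the sorted array is [2, 9, 11, 15].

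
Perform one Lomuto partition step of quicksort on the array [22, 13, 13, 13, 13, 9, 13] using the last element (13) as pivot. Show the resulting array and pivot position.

Lomuto partition with pivot = 13:

Initial array: [22, 13, 13, 13, 13, 9, 13]

arr[0]=22 > 13: no swap
arr[1]=13 <= 13: swap with position 0, array becomes [13, 22, 13, 13, 13, 9, 13]
arr[2]=13 <= 13: swap with position 1, array becomes [13, 13, 22, 13, 13, 9, 13]
arr[3]=13 <= 13: swap with position 2, array becomes [13, 13, 13, 22, 13, 9, 13]
arr[4]=13 <= 13: swap with position 3, array becomes [13, 13, 13, 13, 22, 9, 13]
arr[5]=9 <= 13: swap with position 4, array becomes [13, 13, 13, 13, 9, 22, 13]

Place pivot at position 5: [13, 13, 13, 13, 9, 13, 22]
Pivot position: 5

After partitioning with pivot 13, the array becomes [13, 13, 13, 13, 9, 13, 22]. The pivot is placed at index 5. All elements to the left of the pivot are <= 13, and all elements to the right are > 13.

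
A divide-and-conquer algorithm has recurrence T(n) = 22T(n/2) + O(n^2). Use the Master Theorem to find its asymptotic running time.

Master Theorem for T(n) = 22T(n/2) + O(n^2):

a = 22, b = 2, c = 2
log_b(a) = log_2(22) = 4.4594

Case 1: c = 2 < log_2(22) = 4.4594
T(n) = O(n^(log_2 22))

For T(n) = 22T(n/2) + O(n^2): log_2(22) = 4.4594. This is Case 1 of the Master Theorem (c < log_b(a), work dominated by leaves), giving O(n^(log_2 22)).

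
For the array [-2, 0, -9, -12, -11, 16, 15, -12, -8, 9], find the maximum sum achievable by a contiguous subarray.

Using Kadane's algorithm on [-2, 0, -9, -12, -11, 16, 15, -12, -8, 9]:

Scanning through the array:
Position 1 (value 0): max_ending_here = 0, max_so_far = 0
Position 2 (value -9): max_ending_here = -9, max_so_far = 0
Position 3 (value -12): max_ending_here = -12, max_so_far = 0
Position 4 (value -11): max_ending_here = -11, max_so_far = 0
Position 5 (value 16): max_ending_here = 16, max_so_far = 16
Position 6 (value 15): max_ending_here = 31, max_so_far = 31
Position 7 (value -12): max_ending_here = 19, max_so_far = 31
Position 8 (value -8): max_ending_here = 11, max_so_far = 31
Position 9 (value 9): max_ending_here = 20, max_so_far = 31

Maximum subarray: [16, 15]
Maximum sum: 31

The maximum subarray is [16, 15] with sum 31. This subarray runs from index 5 to index 6.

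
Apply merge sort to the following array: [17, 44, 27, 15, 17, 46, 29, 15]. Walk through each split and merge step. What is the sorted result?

Merge sort trace:

Split: [17, 44, 27, 15, 17, 46, 29, 15] -> [17, 44, 27, 15] and [17, 46, 29, 15]
  Split: [17, 44, 27, 15] -> [17, 44] and [27, 15]
    Split: [17, 44] -> [17] and [44]
    Merge: [17] + [44] -> [17, 44]
    Split: [27, 15] -> [27] and [15]
    Merge: [27] + [15] -> [15, 27]
  Merge: [17, 44] + [15, 27] -> [15, 17, 27, 44]
  Split: [17, 46, 29, 15] -> [17, 46] and [29, 15]
    Split: [17, 46] -> [17] and [46]
    Merge: [17] + [46] -> [17, 46]
    Split: [29, 15] -> [29] and [15]
    Merge: [29] + [15] -> [15, 29]
  Merge: [17, 46] + [15, 29] -> [15, 17, 29, 46]
Merge: [15, 17, 27, 44] + [15, 17, 29, 46] -> [15, 15, 17, 17, 27, 29, 44, 46]

Final sorted array: [15, 15, 17, 17, 27, 29, 44, 46]

The merge sort proceeds by recursively splitting the array and merging sorted halves.
After all merges, the sorted array is [15, 15, 17, 17, 27, 29, 44, 46].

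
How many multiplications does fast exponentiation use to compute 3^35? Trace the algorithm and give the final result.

Computing 3^35 by squaring (build up from 3^1; each line after the first costs one multiplication):

3^1 = 3
3^2 = (3^1)^2 = 3^2 = 9
3^4 = (3^2)^2 = 9^2 = 81
3^8 = (3^4)^2 = 81^2 = 6561
3^16 = (3^8)^2 = 6561^2 = 43046721
3^17 = 3 * 3^16 = 3 * 43046721 = 129140163
3^34 = (3^17)^2 = 129140163^2 = 16677181699666569
3^35 = 3 * 3^34 = 3 * 16677181699666569 = 50031545098999707

Result: 50031545098999707
Multiplications needed: 7 (7 lines after 3^1)

3^35 = 50031545098999707. Using exponentiation by squaring, this requires 7 multiplications. The key idea: if the exponent is even, square the half-power; if odd, multiply by the base once.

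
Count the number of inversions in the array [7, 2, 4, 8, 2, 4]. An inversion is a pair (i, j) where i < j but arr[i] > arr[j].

Finding inversions in [7, 2, 4, 8, 2, 4]:

(0, 1): arr[0]=7 > arr[1]=2
(0, 2): arr[0]=7 > arr[2]=4
(0, 4): arr[0]=7 > arr[4]=2
(0, 5): arr[0]=7 > arr[5]=4
(2, 4): arr[2]=4 > arr[4]=2
(3, 4): arr[3]=8 > arr[4]=2
(3, 5): arr[3]=8 > arr[5]=4

Total inversions: 7

The array has 7 inversion(s): (0,1), (0,2), (0,4), (0,5), (2,4), (3,4), (3,5). Each pair (i,j) satisfies i < j and arr[i] > arr[j].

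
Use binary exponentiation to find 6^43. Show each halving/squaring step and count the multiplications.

Computing 6^43 by squaring (build up from 6^1; each line after the first costs one multiplication):

6^1 = 6
6^2 = (6^1)^2 = 6^2 = 36
6^4 = (6^2)^2 = 36^2 = 1296
6^5 = 6 * 6^4 = 6 * 1296 = 7776
6^10 = (6^5)^2 = 7776^2 = 60466176
6^20 = (6^10)^2 = 60466176^2 = 3656158440062976
6^21 = 6 * 6^20 = 6 * 3656158440062976 = 21936950640377856
6^42 = (6^21)^2 = 21936950640377856^2 = 481229803398374426442198455156736
6^43 = 6 * 6^42 = 6 * 481229803398374426442198455156736 = 2887378820390246558653190730940416

Result: 2887378820390246558653190730940416
Multiplications needed: 8 (8 lines after 6^1)

6^43 = 2887378820390246558653190730940416. Using exponentiation by squaring, this requires 8 multiplications. The key idea: if the exponent is even, square the half-power; if odd, multiply by the base once.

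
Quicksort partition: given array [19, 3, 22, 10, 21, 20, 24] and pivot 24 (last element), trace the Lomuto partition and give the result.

Lomuto partition with pivot = 24:

Initial array: [19, 3, 22, 10, 21, 20, 24]

arr[0]=19 <= 24: swap with position 0, array becomes [19, 3, 22, 10, 21, 20, 24]
arr[1]=3 <= 24: swap with position 1, array becomes [19, 3, 22, 10, 21, 20, 24]
arr[2]=22 <= 24: swap with position 2, array becomes [19, 3, 22, 10, 21, 20, 24]
arr[3]=10 <= 24: swap with position 3, array becomes [19, 3, 22, 10, 21, 20, 24]
arr[4]=21 <= 24: swap with position 4, array becomes [19, 3, 22, 10, 21, 20, 24]
arr[5]=20 <= 24: swap with position 5, array becomes [19, 3, 22, 10, 21, 20, 24]

Place pivot at position 6: [19, 3, 22, 10, 21, 20, 24]
Pivot position: 6

After partitioning with pivot 24, the array becomes [19, 3, 22, 10, 21, 20, 24]. The pivot is placed at index 6. All elements to the left of the pivot are <= 24, and all elements to the right are > 24.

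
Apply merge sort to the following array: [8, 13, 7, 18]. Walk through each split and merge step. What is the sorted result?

Merge sort trace:

Split: [8, 13, 7, 18] -> [8, 13] and [7, 18]
  Split: [8, 13] -> [8] and [13]
  Merge: [8] + [13] -> [8, 13]
  Split: [7, 18] -> [7] and [18]
  Merge: [7] + [18] -> [7, 18]
Merge: [8, 13] + [7, 18] -> [7, 8, 13, 18]

Final sorted array: [7, 8, 13, 18]

The merge sort proceeds by recursively splitting the array and merging sorted halves.
After all merges, the sorted array is [7, 8, 13, 18].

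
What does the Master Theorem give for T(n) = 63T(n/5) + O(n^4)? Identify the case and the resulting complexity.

Master Theorem for T(n) = 63T(n/5) + O(n^4):

a = 63, b = 5, c = 4
log_b(a) = log_5(63) = 2.5743

Case 3: c = 4 > log_5(63) = 2.5743
T(n) = O(n^4) = O(n^4)

For T(n) = 63T(n/5) + O(n^4): log_5(63) = 2.5743. This is Case 3 of the Master Theorem (c > log_b(a), work dominated by root), giving O(n^4).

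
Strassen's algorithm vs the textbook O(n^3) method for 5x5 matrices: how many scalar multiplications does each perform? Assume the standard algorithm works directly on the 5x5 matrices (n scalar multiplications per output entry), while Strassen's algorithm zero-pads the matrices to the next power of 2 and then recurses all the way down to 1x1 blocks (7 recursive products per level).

Matrix multiplication for 5x5 matrices:

Strassen's algorithm requires power-of-2 dimensions. Pad 5x5 to 8x8 (next power of 2).

Standard algorithm: 5^3 = 125 multiplications
Strassen's algorithm: 7^(log2(8)) = 7^3 = 343 multiplications
Difference: 125 - 343 = -218 (Strassen uses MORE here due to padding overhead — for small or just-over-power-of-2 n, padding can outweigh the per-level savings)

Standard: 125 multiplications (5^3). Strassen: 343 multiplications (7^3, after padding to 8x8). Strassen reduces 8 recursive multiplications to 7 at each level.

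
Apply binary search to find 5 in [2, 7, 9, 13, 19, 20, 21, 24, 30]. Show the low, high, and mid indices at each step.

Binary search for 5 in [2, 7, 9, 13, 19, 20, 21, 24, 30]:

lo=0, hi=8, mid=4, arr[mid]=19 -> 19 > 5, search left half
lo=0, hi=3, mid=1, arr[mid]=7 -> 7 > 5, search left half
lo=0, hi=0, mid=0, arr[mid]=2 -> 2 < 5, search right half
lo=1 > hi=0, target 5 not found

Binary search determines that 5 is not in the array after 3 comparisons. The search space was exhausted without finding the target.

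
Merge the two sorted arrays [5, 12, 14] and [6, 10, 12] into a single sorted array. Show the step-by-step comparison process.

Merging process:

Compare 5 vs 6: take 5 from left. Merged: [5]
Compare 12 vs 6: take 6 from right. Merged: [5, 6]
Compare 12 vs 10: take 10 from right. Merged: [5, 6, 10]
Compare 12 vs 12: take 12 from left. Merged: [5, 6, 10, 12]
Compare 14 vs 12: take 12 from right. Merged: [5, 6, 10, 12, 12]
Append remaining from left: [14]. Merged: [5, 6, 10, 12, 12, 14]

Final merged array: [5, 6, 10, 12, 12, 14]
Total comparisons: 5

The merged array is [5, 6, 10, 12, 12, 14], requiring 5 comparisons. The merge step runs in O(n) time where n is the total number of elements.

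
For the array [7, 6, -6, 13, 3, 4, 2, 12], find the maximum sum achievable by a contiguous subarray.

Using Kadane's algorithm on [7, 6, -6, 13, 3, 4, 2, 12]:

Scanning through the array:
Position 1 (value 6): max_ending_here = 13, max_so_far = 13
Position 2 (value -6): max_ending_here = 7, max_so_far = 13
Position 3 (value 13): max_ending_here = 20, max_so_far = 20
Position 4 (value 3): max_ending_here = 23, max_so_far = 23
Position 5 (value 4): max_ending_here = 27, max_so_far = 27
Position 6 (value 2): max_ending_here = 29, max_so_far = 29
Position 7 (value 12): max_ending_here = 41, max_so_far = 41

Maximum subarray: [7, 6, -6, 13, 3, 4, 2, 12]
Maximum sum: 41

The maximum subarray is [7, 6, -6, 13, 3, 4, 2, 12] with sum 41. This subarray runs from index 0 to index 7.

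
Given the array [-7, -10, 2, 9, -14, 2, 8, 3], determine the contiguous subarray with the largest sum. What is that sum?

Using Kadane's algorithm on [-7, -10, 2, 9, -14, 2, 8, 3]:

Scanning through the array:
Position 1 (value -10): max_ending_here = -10, max_so_far = -7
Position 2 (value 2): max_ending_here = 2, max_so_far = 2
Position 3 (value 9): max_ending_here = 11, max_so_far = 11
Position 4 (value -14): max_ending_here = -3, max_so_far = 11
Position 5 (value 2): max_ending_here = 2, max_so_far = 11
Position 6 (value 8): max_ending_here = 10, max_so_far = 11
Position 7 (value 3): max_ending_here = 13, max_so_far = 13

Maximum subarray: [2, 8, 3]
Maximum sum: 13

The maximum subarray is [2, 8, 3] with sum 13. This subarray runs from index 5 to index 7.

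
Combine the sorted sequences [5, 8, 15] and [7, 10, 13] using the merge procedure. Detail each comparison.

Merging process:

Compare 5 vs 7: take 5 from left. Merged: [5]
Compare 8 vs 7: take 7 from right. Merged: [5, 7]
Compare 8 vs 10: take 8 from left. Merged: [5, 7, 8]
Compare 15 vs 10: take 10 from right. Merged: [5, 7, 8, 10]
Compare 15 vs 13: take 13 from right. Merged: [5, 7, 8, 10, 13]
Append remaining from left: [15]. Merged: [5, 7, 8, 10, 13, 15]

Final merged array: [5, 7, 8, 10, 13, 15]
Total comparisons: 5

The merged array is [5, 7, 8, 10, 13, 15], requiring 5 comparisons. The merge step runs in O(n) time where n is the total number of elements.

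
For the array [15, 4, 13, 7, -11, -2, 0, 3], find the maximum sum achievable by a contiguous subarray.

Using Kadane's algorithm on [15, 4, 13, 7, -11, -2, 0, 3]:

Scanning through the array:
Position 1 (value 4): max_ending_here = 19, max_so_far = 19
Position 2 (value 13): max_ending_here = 32, max_so_far = 32
Position 3 (value 7): max_ending_here = 39, max_so_far = 39
Position 4 (value -11): max_ending_here = 28, max_so_far = 39
Position 5 (value -2): max_ending_here = 26, max_so_far = 39
Position 6 (value 0): max_ending_here = 26, max_so_far = 39
Position 7 (value 3): max_ending_here = 29, max_so_far = 39

Maximum subarray: [15, 4, 13, 7]
Maximum sum: 39

The maximum subarray is [15, 4, 13, 7] with sum 39. This subarray runs from index 0 to index 3.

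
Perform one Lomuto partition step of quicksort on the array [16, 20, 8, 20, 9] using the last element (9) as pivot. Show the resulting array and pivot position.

Lomuto partition with pivot = 9:

Initial array: [16, 20, 8, 20, 9]

arr[0]=16 > 9: no swap
arr[1]=20 > 9: no swap
arr[2]=8 <= 9: swap with position 0, array becomes [8, 20, 16, 20, 9]
arr[3]=20 > 9: no swap

Place pivot at position 1: [8, 9, 16, 20, 20]
Pivot position: 1

After partitioning with pivot 9, the array becomes [8, 9, 16, 20, 20]. The pivot is placed at index 1. All elements to the left of the pivot are <= 9, and all elements to the right are > 9.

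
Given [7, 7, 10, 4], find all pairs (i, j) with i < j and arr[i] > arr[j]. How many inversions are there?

Finding inversions in [7, 7, 10, 4]:

(0, 3): arr[0]=7 > arr[3]=4
(1, 3): arr[1]=7 > arr[3]=4
(2, 3): arr[2]=10 > arr[3]=4

Total inversions: 3

The array has 3 inversion(s): (0,3), (1,3), (2,3). Each pair (i,j) satisfies i < j and arr[i] > arr[j].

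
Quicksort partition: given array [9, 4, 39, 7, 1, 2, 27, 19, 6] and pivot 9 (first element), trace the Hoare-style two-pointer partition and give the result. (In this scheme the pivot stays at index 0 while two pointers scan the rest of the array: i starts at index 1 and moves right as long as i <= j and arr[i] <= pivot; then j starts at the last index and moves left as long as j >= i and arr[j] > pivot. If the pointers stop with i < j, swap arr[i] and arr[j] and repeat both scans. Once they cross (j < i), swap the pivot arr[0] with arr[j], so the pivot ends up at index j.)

Hoare-style two-pointer partition with pivot = 9:

Initial array: [9, 4, 39, 7, 1, 2, 27, 19, 6]

Pointers start at i = 1, j = 8.
i stops at index 2 (arr[2]=39 > 9), j stops at index 8 (arr[8]=6 <= 9): swap arr[2] and arr[8], array becomes [9, 4, 6, 7, 1, 2, 27, 19, 39]
i ends at 6, j ends at 5: the pointers have crossed (j < i), so scanning stops.

Swap pivot arr[0] with arr[5] to place pivot at position 5: [2, 4, 6, 7, 1, 9, 27, 19, 39]
Pivot position: 5

After partitioning with pivot 9, the array becomes [2, 4, 6, 7, 1, 9, 27, 19, 39]. The pivot is placed at index 5. All elements to the left of the pivot are <= 9, and all elements to the right are > 9.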